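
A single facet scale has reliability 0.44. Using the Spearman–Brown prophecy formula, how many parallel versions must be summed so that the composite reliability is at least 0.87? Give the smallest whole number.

k ≥ ρ*(1−ρ₁)/(ρ₁(1−ρ*)) = 0.87·0.56 / (0.44·0.13) = 8.517.
Smallest integer k = 9.

9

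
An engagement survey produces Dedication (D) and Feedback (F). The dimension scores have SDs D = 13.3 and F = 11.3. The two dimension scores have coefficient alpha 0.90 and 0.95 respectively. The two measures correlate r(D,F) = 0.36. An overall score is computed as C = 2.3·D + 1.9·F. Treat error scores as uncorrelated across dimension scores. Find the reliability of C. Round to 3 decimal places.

Var(C) = 2.3²·13.3² + 1.9²·11.3² + 2·[4.37·13.3·11.3·0.36] = 1396.71 + 472.872 = 1869.58.
Because errors are independent across components, Cov(Tᵢ,Tⱼ) = Cov(Xᵢ,Xⱼ); the off-diagonal part of the true-score variance is the same as above.
True-score variance = [2.3²·13.3²·0.90 + 1.9²·11.3²·0.95] + 472.872 = 1280.09 + 472.872 = 1752.96.
Reliability = 1752.96 / 1869.58 = 0.938.

0.938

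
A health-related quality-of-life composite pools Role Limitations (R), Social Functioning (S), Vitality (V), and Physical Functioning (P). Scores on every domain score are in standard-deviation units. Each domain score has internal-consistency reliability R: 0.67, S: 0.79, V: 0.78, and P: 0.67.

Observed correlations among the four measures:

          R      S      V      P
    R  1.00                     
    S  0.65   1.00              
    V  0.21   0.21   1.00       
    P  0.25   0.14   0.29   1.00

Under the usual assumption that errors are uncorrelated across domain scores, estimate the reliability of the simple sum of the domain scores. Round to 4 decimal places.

Var(R+S+V+P) = 4 + 2·[0.65 + 0.21 + 0.25 + 0.21 + 0.14 + 0.29] = 4 + 3.5 = 7.5.
With uncorrelated errors the cross-covariances are all true-score covariance, so they carry over unchanged; only the diagonal terms shrink to ρᵢσᵢ².
True-score variance = [0.67 + 0.79 + 0.78 + 0.67] + 3.5 = 2.91 + 3.5 = 6.41.
Reliability = 6.41 / 7.5 = 0.8547.

0.8547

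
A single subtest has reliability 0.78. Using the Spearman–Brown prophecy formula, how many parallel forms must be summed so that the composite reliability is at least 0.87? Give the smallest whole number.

2

k ≥ ρ*(1−ρ₁)/(ρ₁(1−ρ*)) = 0.87·0.22 / (0.78·0.13) = 1.888.
Smallest integer k = 2.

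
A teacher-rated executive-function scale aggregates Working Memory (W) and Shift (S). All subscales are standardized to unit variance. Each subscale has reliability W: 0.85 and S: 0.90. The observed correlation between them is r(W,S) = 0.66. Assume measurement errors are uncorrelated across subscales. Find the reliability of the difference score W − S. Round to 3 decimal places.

0.632

Var(W−S) = 1 + 1 − 2·0.66 = 2 − 1.32 = 0.68.
Because errors are independent across components, Cov(Tᵢ,Tⱼ) = Cov(Xᵢ,Xⱼ); the off-diagonal part of the true-score variance is the same as above.
True-score variance = [0.85 + 0.90] − 1.32 = 1.75 − 1.32 = 0.43.
Reliability = 0.43 / 0.68 = 0.632.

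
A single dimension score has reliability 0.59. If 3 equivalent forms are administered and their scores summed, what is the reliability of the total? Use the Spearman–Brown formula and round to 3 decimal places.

ρ_k = kρ / (1 + (k−1)ρ) = 3·0.59 / (1 + 2·0.59) = 1.770 / 2.180 = 0.812.

0.812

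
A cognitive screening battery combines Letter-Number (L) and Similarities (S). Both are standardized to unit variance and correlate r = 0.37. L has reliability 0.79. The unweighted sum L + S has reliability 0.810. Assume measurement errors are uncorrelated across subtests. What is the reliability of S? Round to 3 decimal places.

0.689

Var(L+S) = 2 + 2·0.37 = 2.740.
True-score variance = ρ_L + ρ_S + 2·0.37, so 0.810 = (0.79 + ρ_S + 0.74) / 2.740.
ρ_S = 0.810·2.740 − 0.79 − 0.74 = 0.689.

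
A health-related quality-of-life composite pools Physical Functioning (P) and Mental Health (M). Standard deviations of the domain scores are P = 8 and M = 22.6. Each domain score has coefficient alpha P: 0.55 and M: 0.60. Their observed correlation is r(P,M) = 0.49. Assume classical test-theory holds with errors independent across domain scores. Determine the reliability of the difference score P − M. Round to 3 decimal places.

Var(P−M) = 8² + 22.6² − 2·8·22.6·0.49 = 574.76 − 177.184 = 397.576.
With uncorrelated errors the cross-covariances are all true-score covariance, so they carry over unchanged; only the diagonal terms shrink to ρᵢσᵢ².
True-score variance = [8²·0.55 + 22.6²·0.60] − 177.184 = 341.656 − 177.184 = 164.472.
Reliability = 164.472 / 397.576 = 0.414.

0.414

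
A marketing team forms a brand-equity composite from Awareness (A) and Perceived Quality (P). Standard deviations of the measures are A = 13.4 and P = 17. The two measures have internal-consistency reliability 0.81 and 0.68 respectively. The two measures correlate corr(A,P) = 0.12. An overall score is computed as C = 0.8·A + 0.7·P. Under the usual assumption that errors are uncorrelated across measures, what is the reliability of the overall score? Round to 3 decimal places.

Var(C) = 0.8²·13.4² + 0.7²·17² + 2·[0.56·13.4·17·0.12] = 256.528 + 30.6163 = 287.145.
With uncorrelated errors the cross-covariances are all true-score covariance, so they carry over unchanged; only the diagonal terms shrink to ρᵢσᵢ².
True-score variance = [0.8²·13.4²·0.81 + 0.7²·17²·0.68] + 30.6163 = 189.379 + 30.6163 = 219.995.
Reliability = 219.995 / 287.145 = 0.766.

0.766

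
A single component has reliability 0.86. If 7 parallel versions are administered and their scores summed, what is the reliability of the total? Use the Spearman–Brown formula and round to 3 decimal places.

0.977

ρ_k = kρ / (1 + (k−1)ρ) = 7·0.86 / (1 + 6·0.86) = 6.020 / 6.160 = 0.977.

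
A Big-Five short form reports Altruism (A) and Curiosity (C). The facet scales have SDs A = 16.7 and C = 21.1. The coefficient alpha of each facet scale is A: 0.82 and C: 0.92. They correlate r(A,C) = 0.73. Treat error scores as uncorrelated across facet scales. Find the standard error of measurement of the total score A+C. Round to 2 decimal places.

Var(total) = 724.1 + 514.46 = 1238.56.
True-score variance = 638.283 + 514.46 = 1152.74, so reliability = 0.9307.
Error variance = 1238.56 − 1152.74 = 85.817; SEM = √85.817 = 9.26.

9.26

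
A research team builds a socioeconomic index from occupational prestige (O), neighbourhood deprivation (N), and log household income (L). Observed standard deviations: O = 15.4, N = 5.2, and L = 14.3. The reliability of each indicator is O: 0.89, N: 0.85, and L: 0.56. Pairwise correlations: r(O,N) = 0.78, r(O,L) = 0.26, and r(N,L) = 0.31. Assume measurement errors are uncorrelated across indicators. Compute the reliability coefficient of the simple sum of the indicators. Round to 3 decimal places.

0.841

Var(O+N+L) = 15.4² + 5.2² + 14.3² + 2·[15.4·5.2·0.78 + 15.4·14.3·0.26 + 5.2·14.3·0.31] = 468.69 + 285.542 = 754.232.
Because errors are independent across components, Cov(Tᵢ,Tⱼ) = Cov(Xᵢ,Xⱼ); the off-diagonal part of the true-score variance is the same as above.
True-score variance = [15.4²·0.89 + 5.2²·0.85 + 14.3²·0.56] + 285.542 = 348.571 + 285.542 = 634.113.
Reliability = 634.113 / 754.232 = 0.841.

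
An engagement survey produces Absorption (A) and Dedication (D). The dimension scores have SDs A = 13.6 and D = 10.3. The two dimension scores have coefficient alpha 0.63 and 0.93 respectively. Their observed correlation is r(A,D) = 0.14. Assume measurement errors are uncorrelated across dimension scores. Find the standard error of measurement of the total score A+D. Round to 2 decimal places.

Var(total) = 291.05 + 39.2224 = 330.272.
True-score variance = 215.189 + 39.2224 = 254.411, so reliability = 0.7703.
Error variance = 330.272 − 254.411 = 75.8615; SEM = √75.8615 = 8.71.

8.71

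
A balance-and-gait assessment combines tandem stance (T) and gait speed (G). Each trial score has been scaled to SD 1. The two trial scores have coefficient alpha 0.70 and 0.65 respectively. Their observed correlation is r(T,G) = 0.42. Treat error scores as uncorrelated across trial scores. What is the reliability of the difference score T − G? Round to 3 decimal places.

0.440

Var(T−G) = 1 + 1 − 2·0.42 = 2 − 0.84 = 1.16.
Because errors are independent across components, Cov(Tᵢ,Tⱼ) = Cov(Xᵢ,Xⱼ); the off-diagonal part of the true-score variance is the same as above.
True-score variance = [0.70 + 0.65] − 0.84 = 1.35 − 0.84 = 0.51.
Reliability = 0.51 / 1.16 = 0.440.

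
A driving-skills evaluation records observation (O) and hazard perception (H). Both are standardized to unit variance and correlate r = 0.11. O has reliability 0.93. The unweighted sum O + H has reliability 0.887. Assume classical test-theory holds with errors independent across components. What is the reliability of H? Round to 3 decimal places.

0.819

Var(O+H) = 2 + 2·0.11 = 2.220.
True-score variance = ρ_O + ρ_H + 2·0.11, so 0.887 = (0.93 + ρ_H + 0.22) / 2.220.
ρ_H = 0.887·2.220 − 0.93 − 0.22 = 0.819.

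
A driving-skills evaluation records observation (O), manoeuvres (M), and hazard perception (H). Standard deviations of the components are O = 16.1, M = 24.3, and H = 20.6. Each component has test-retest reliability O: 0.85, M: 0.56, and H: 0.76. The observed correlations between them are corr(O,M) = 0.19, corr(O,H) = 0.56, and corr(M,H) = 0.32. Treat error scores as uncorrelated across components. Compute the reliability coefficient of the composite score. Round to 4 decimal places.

0.8106

Var(O+M+H) = 16.1² + 24.3² + 20.6² + 2·[16.1·24.3·0.19 + 16.1·20.6·0.56 + 24.3·20.6·0.32] = 1274.06 + 840.498 = 2114.56.
Under uncorrelated errors the observed covariances equal the true-score covariances, so only the own-variance terms attenuate.
True-score variance = [16.1²·0.85 + 24.3²·0.56 + 20.6²·0.76] + 840.498 = 873.517 + 840.498 = 1714.01.
Reliability = 1714.01 / 2114.56 = 0.8106.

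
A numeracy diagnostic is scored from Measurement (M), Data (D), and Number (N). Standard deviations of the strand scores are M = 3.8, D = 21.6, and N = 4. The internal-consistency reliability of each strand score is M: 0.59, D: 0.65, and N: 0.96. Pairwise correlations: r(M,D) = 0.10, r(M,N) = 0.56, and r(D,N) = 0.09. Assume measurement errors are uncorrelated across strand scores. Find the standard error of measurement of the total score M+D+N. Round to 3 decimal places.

13.033

Var(total) = 497 + 48.992 = 545.992.
True-score variance = 327.144 + 48.992 = 376.136, so reliability = 0.6889.
Error variance = 545.992 − 376.136 = 169.856; SEM = √169.856 = 13.033.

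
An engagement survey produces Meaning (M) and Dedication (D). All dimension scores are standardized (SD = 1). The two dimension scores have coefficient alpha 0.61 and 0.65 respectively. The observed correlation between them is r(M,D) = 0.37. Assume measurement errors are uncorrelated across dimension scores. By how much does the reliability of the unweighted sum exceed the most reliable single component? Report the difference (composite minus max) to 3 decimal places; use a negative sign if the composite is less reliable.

0.080

Var(sum) = 2 + 0.74 = 2.74; true-score variance = 1.26 + 0.74 = 2; composite reliability = 0.7299.
Max component reliability = 0.6500.
Difference = 0.7299 − 0.6500 = 0.080.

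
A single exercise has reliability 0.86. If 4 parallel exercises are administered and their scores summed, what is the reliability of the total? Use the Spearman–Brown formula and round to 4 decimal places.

ρ_k = kρ / (1 + (k−1)ρ) = 4·0.86 / (1 + 3·0.86) = 3.440 / 3.580 = 0.9609.

0.9609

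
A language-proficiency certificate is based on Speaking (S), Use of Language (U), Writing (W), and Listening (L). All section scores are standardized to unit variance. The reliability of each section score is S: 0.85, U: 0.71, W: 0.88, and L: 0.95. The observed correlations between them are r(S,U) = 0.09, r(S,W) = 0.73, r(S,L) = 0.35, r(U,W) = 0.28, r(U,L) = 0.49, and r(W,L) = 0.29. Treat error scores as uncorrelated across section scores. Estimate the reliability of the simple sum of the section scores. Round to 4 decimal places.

0.9279

Var(S+U+W+L) = 4 + 2·[0.09 + 0.73 + 0.35 + 0.28 + 0.49 + 0.29] = 4 + 4.46 = 8.46.
Because errors are independent across components, Cov(Tᵢ,Tⱼ) = Cov(Xᵢ,Xⱼ); the off-diagonal part of the true-score variance is the same as above.
True-score variance = [0.85 + 0.71 + 0.88 + 0.95] + 4.46 = 3.39 + 4.46 = 7.85.
Reliability = 7.85 / 8.46 = 0.9279.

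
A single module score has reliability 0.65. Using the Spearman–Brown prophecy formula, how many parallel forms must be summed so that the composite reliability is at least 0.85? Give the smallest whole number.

k ≥ ρ*(1−ρ₁)/(ρ₁(1−ρ*)) = 0.85·0.35 / (0.65·0.15) = 3.051.
Smallest integer k = 4.

4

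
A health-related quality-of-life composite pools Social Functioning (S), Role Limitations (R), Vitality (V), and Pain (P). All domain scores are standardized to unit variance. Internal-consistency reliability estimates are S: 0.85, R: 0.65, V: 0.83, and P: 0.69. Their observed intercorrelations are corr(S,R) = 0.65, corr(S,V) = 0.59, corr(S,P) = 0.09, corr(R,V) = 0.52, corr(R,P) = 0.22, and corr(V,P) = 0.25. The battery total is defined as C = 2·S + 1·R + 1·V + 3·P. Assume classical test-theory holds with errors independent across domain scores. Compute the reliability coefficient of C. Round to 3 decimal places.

0.843

Var(C) = 2² + 1 + 1 + 3² + 2·[2·0.65 + 2·0.59 + 6·0.09 + 0.52 + 3·0.22 + 3·0.25] = 15 + 9.9 = 24.9.
With uncorrelated errors the cross-covariances are all true-score covariance, so they carry over unchanged; only the diagonal terms shrink to ρᵢσᵢ².
True-score variance = [2²·0.85 + 0.65 + 0.83 + 3²·0.69] + 9.9 = 11.09 + 9.9 = 20.99.
Reliability = 20.99 / 24.9 = 0.843.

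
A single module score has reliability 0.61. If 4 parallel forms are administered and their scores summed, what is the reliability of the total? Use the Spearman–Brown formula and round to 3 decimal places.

ρ_k = kρ / (1 + (k−1)ρ) = 4·0.61 / (1 + 3·0.61) = 2.440 / 2.830 = 0.862.

0.862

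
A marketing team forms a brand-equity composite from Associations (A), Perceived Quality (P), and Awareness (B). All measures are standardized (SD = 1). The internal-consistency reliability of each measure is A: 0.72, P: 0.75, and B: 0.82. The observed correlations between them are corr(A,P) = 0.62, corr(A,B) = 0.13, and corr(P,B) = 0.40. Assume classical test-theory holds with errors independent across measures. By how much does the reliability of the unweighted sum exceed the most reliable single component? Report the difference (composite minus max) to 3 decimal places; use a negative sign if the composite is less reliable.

0.046

Var(sum) = 3 + 2.3 = 5.3; true-score variance = 2.29 + 2.3 = 4.59; composite reliability = 0.8660.
Max component reliability = 0.8200.
Difference = 0.8660 − 0.8200 = 0.046.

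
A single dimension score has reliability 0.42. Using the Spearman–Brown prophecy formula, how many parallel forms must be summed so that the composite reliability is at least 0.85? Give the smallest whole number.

8

k ≥ ρ*(1−ρ₁)/(ρ₁(1−ρ*)) = 0.85·0.58 / (0.42·0.15) = 7.825.
Smallest integer k = 8.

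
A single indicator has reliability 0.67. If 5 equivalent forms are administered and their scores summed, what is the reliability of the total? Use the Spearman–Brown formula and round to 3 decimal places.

0.910

ρ_k = kρ / (1 + (k−1)ρ) = 5·0.67 / (1 + 4·0.67) = 3.350 / 3.680 = 0.910.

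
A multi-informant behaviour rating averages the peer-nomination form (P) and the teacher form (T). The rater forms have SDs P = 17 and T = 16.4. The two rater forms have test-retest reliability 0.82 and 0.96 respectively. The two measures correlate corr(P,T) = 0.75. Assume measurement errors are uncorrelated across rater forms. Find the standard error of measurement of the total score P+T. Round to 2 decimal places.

Var(total) = 557.96 + 418.2 = 976.16.
True-score variance = 495.182 + 418.2 = 913.382, so reliability = 0.9357.
Error variance = 976.16 − 913.382 = 62.7784; SEM = √62.7784 = 7.92.

7.92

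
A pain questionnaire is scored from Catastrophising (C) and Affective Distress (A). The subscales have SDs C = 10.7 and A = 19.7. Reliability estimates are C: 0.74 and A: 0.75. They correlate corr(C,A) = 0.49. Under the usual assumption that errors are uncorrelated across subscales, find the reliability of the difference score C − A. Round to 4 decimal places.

Var(C−A) = 10.7² + 19.7² − 2·10.7·19.7·0.49 = 502.58 − 206.574 = 296.006.
With uncorrelated errors the cross-covariances are all true-score covariance, so they carry over unchanged; only the diagonal terms shrink to ρᵢσᵢ².
True-score variance = [10.7²·0.74 + 19.7²·0.75] − 206.574 = 375.79 − 206.574 = 169.216.
Reliability = 169.216 / 296.006 = 0.5717.

0.5717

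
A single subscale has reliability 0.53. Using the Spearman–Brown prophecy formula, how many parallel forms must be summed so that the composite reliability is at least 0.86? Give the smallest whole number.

k ≥ ρ*(1−ρ₁)/(ρ₁(1−ρ*)) = 0.86·0.47 / (0.53·0.14) = 5.447.
Smallest integer k = 6.

6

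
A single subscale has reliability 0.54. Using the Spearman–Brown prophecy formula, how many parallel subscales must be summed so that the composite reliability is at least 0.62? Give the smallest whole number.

k ≥ ρ*(1−ρ₁)/(ρ₁(1−ρ*)) = 0.62·0.46 / (0.54·0.38) = 1.390.
Smallest integer k = 2.

2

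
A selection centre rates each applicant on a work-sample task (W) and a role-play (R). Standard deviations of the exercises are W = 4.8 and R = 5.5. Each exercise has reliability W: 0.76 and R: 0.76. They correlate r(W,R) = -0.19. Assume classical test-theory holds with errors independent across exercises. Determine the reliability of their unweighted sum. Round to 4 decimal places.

0.7043

Var(W+R) = 4.8² + 5.5² + 2·[4.8·5.5·(-0.19)] = 53.29 − 10.032 = 43.258.
With uncorrelated errors the cross-covariances are all true-score covariance, so they carry over unchanged; only the diagonal terms shrink to ρᵢσᵢ².
True-score variance = [4.8²·0.76 + 5.5²·0.76] − 10.032 = 40.5004 − 10.032 = 30.4684.
Reliability = 30.4684 / 43.258 = 0.7043.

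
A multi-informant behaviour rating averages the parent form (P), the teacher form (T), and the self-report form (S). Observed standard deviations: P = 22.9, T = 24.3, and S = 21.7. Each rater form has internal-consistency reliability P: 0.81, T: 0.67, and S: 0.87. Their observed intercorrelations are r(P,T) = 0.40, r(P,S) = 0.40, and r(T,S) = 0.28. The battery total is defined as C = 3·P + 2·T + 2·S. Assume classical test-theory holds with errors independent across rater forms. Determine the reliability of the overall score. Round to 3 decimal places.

Var(C) = 3²·22.9² + 2²·24.3² + 2²·21.7² + 2·[6·22.9·24.3·0.40 + 6·22.9·21.7·0.40 + 4·24.3·21.7·0.28] = 8965.21 + 6237.49 = 15202.7.
Because errors are independent across components, Cov(Tᵢ,Tⱼ) = Cov(Xᵢ,Xⱼ); the off-diagonal part of the true-score variance is the same as above.
True-score variance = [3²·22.9²·0.81 + 2²·24.3²·0.67 + 2²·21.7²·0.87] + 6237.49 = 7044.16 + 6237.49 = 13281.7.
Reliability = 13281.7 / 15202.7 = 0.874.

0.874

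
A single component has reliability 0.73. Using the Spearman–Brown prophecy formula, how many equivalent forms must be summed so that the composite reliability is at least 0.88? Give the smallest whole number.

k ≥ ρ*(1−ρ₁)/(ρ₁(1−ρ*)) = 0.88·0.27 / (0.73·0.12) = 2.712.
Smallest integer k = 3.

3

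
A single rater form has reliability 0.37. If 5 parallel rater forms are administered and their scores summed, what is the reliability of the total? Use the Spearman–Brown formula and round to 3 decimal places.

ρ_k = kρ / (1 + (k−1)ρ) = 5·0.37 / (1 + 4·0.37) = 1.850 / 2.480 = 0.746.

0.746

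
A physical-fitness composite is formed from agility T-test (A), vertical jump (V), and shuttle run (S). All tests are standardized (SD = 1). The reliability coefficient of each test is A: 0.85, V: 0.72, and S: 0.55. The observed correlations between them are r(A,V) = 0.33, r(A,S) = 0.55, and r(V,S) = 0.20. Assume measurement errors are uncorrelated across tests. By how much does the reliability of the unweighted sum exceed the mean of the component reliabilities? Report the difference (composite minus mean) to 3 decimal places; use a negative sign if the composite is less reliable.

Var(sum) = 3 + 2.16 = 5.16; true-score variance = 2.12 + 2.16 = 4.28; composite reliability = 0.8295.
Mean component reliability = 0.7067.
Difference = 0.8295 − 0.7067 = 0.123.

0.123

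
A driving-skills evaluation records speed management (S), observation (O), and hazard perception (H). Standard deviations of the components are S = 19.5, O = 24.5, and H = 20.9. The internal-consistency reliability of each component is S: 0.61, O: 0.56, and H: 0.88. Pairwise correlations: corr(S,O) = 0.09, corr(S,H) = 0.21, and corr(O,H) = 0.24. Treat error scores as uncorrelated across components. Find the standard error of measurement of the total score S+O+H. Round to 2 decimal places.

21.56

Var(total) = 1417.31 + 502.95 = 1920.26.
True-score variance = 952.485 + 502.95 = 1455.44, so reliability = 0.7579.
Error variance = 1920.26 − 1455.44 = 464.825; SEM = √464.825 = 21.56.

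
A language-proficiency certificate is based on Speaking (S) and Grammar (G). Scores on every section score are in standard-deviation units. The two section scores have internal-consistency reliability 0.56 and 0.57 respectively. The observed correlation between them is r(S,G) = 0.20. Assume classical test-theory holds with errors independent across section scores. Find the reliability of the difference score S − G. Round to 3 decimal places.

Var(S−G) = 1 + 1 − 2·0.20 = 2 − 0.4 = 1.6.
With uncorrelated errors the cross-covariances are all true-score covariance, so they carry over unchanged; only the diagonal terms shrink to ρᵢσᵢ².
True-score variance = [0.56 + 0.57] − 0.4 = 1.13 − 0.4 = 0.73.
Reliability = 0.73 / 1.6 = 0.456.

0.456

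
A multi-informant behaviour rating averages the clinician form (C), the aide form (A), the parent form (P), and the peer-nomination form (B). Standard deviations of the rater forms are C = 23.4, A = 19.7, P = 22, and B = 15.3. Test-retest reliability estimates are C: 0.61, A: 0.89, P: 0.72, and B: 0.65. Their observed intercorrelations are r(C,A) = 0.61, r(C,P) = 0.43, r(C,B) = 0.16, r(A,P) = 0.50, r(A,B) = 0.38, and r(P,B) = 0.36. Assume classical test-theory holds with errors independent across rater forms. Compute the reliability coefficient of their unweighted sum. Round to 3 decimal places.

0.871

Var(C+A+P+B) = 23.4² + 19.7² + 22² + 15.3² + 2·[23.4·19.7·0.61 + 23.4·22·0.43 + 23.4·15.3·0.16 + 19.7·22·0.50 + 19.7·15.3·0.38 + 22·15.3·0.36] = 1653.74 + 2024.51 = 3678.25.
With uncorrelated errors the cross-covariances are all true-score covariance, so they carry over unchanged; only the diagonal terms shrink to ρᵢσᵢ².
True-score variance = [23.4²·0.61 + 19.7²·0.89 + 22²·0.72 + 15.3²·0.65] + 2024.51 = 1180.05 + 2024.51 = 3204.56.
Reliability = 3204.56 / 3678.25 = 0.871.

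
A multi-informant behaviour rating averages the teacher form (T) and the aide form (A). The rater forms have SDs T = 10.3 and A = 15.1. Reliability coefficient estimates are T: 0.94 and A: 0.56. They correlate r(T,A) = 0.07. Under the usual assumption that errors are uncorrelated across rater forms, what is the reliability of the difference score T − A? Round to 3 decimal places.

Var(T−A) = 10.3² + 15.1² − 2·10.3·15.1·0.07 = 334.1 − 21.7742 = 312.326.
With uncorrelated errors the cross-covariances are all true-score covariance, so they carry over unchanged; only the diagonal terms shrink to ρᵢσᵢ².
True-score variance = [10.3²·0.94 + 15.1²·0.56] − 21.7742 = 227.41 − 21.7742 = 205.636.
Reliability = 205.636 / 312.326 = 0.658.

0.658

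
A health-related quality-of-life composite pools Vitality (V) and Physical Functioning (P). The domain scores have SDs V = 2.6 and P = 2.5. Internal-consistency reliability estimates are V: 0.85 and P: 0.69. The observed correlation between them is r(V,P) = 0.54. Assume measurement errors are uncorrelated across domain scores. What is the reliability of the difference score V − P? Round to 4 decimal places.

Var(V−P) = 2.6² + 2.5² − 2·2.6·2.5·0.54 = 13.01 − 7.02 = 5.99.
Under uncorrelated errors the observed covariances equal the true-score covariances, so only the own-variance terms attenuate.
True-score variance = [2.6²·0.85 + 2.5²·0.69] − 7.02 = 10.0585 − 7.02 = 3.0385.
Reliability = 3.0385 / 5.99 = 0.5073.

0.5073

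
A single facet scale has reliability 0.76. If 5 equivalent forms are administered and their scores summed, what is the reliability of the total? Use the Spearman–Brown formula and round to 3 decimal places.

0.941

ρ_k = kρ / (1 + (k−1)ρ) = 5·0.76 / (1 + 4·0.76) = 3.800 / 4.040 = 0.941.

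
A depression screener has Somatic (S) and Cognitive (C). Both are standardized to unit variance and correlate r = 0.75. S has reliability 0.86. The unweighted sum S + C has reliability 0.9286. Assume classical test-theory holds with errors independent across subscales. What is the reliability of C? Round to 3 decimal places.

0.890

Var(S+C) = 2 + 2·0.75 = 3.500.
True-score variance = ρ_S + ρ_C + 2·0.75, so 0.9286 = (0.86 + ρ_C + 1.50) / 3.500.
ρ_C = 0.9286·3.500 − 0.86 − 1.50 = 0.890.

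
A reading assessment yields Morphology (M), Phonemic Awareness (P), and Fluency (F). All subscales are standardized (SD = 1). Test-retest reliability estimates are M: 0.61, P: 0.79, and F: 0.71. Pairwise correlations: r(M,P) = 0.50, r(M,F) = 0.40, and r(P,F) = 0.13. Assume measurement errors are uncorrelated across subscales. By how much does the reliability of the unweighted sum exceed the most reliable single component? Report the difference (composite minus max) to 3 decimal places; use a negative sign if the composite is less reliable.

Var(sum) = 3 + 2.06 = 5.06; true-score variance = 2.11 + 2.06 = 4.17; composite reliability = 0.8241.
Max component reliability = 0.7900.
Difference = 0.8241 − 0.7900 = 0.034.

0.034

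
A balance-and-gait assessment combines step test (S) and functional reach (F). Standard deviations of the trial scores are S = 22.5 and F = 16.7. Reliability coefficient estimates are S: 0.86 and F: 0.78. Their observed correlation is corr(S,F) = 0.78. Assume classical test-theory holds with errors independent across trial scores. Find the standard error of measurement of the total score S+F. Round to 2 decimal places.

11.50

Var(total) = 785.14 + 586.17 = 1371.31.
True-score variance = 652.909 + 586.17 = 1239.08, so reliability = 0.9036.
Error variance = 1371.31 − 1239.08 = 132.231; SEM = √132.231 = 11.50.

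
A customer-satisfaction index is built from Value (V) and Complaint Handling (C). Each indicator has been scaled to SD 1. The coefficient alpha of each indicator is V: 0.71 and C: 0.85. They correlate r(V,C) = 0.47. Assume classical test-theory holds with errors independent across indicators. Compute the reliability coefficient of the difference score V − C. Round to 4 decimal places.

Var(V−C) = 1 + 1 − 2·0.47 = 2 − 0.94 = 1.06.
Because errors are independent across components, Cov(Tᵢ,Tⱼ) = Cov(Xᵢ,Xⱼ); the off-diagonal part of the true-score variance is the same as above.
True-score variance = [0.71 + 0.85] − 0.94 = 1.56 − 0.94 = 0.62.
Reliability = 0.62 / 1.06 = 0.5849.

0.5849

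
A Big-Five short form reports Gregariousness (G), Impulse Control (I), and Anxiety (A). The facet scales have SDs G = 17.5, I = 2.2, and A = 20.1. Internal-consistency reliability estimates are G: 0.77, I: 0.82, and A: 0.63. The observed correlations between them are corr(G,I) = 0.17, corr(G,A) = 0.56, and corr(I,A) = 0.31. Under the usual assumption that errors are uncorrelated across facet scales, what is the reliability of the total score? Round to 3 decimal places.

0.808

Var(G+I+A) = 17.5² + 2.2² + 20.1² + 2·[17.5·2.2·0.17 + 17.5·20.1·0.56 + 2.2·20.1·0.31] = 715.1 + 434.466 = 1149.57.
With uncorrelated errors the cross-covariances are all true-score covariance, so they carry over unchanged; only the diagonal terms shrink to ρᵢσᵢ².
True-score variance = [17.5²·0.77 + 2.2²·0.82 + 20.1²·0.63] + 434.466 = 494.308 + 434.466 = 928.774.
Reliability = 928.774 / 1149.57 = 0.808.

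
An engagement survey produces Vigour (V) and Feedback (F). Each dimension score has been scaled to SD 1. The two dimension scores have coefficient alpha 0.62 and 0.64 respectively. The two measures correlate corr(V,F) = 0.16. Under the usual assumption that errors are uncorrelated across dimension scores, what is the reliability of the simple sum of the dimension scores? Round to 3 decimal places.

0.681

Var(V+F) = 2 + 2·[0.16] = 2 + 0.32 = 2.32.
Because errors are independent across components, Cov(Tᵢ,Tⱼ) = Cov(Xᵢ,Xⱼ); the off-diagonal part of the true-score variance is the same as above.
True-score variance = [0.62 + 0.64] + 0.32 = 1.26 + 0.32 = 1.58.
Reliability = 1.58 / 2.32 = 0.681.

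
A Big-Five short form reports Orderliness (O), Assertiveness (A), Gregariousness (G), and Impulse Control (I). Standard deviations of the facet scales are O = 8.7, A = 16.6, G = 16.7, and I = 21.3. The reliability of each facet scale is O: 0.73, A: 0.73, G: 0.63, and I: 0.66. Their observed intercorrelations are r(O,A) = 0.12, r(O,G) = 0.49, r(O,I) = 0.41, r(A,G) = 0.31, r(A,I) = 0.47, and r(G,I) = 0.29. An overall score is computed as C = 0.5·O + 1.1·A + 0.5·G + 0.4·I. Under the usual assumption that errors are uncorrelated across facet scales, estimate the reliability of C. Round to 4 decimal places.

0.8310

Var(C) = 0.5²·8.7² + 1.1²·16.6² + 0.5²·16.7² + 0.4²·21.3² + 2·[0.55·8.7·16.6·0.12 + 0.25·8.7·16.7·0.49 + 0.2·8.7·21.3·0.41 + 0.55·16.6·16.7·0.31 + 0.44·16.6·21.3·0.47 + 0.2·16.7·21.3·0.29] = 494.663 + 367.085 = 861.748.
With uncorrelated errors the cross-covariances are all true-score covariance, so they carry over unchanged; only the diagonal terms shrink to ρᵢσᵢ².
True-score variance = [0.5²·8.7²·0.73 + 1.1²·16.6²·0.73 + 0.5²·16.7²·0.63 + 0.4²·21.3²·0.66] + 367.085 = 349.05 + 367.085 = 716.136.
Reliability = 716.136 / 861.748 = 0.8310.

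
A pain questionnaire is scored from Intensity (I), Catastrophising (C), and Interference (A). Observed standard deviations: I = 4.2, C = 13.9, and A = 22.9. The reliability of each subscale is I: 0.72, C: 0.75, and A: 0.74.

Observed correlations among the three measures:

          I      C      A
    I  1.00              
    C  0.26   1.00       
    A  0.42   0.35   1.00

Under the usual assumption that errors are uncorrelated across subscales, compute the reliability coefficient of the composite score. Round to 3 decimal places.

Var(I+C+A) = 4.2² + 13.9² + 22.9² + 2·[4.2·13.9·0.26 + 4.2·22.9·0.42 + 13.9·22.9·0.35] = 735.26 + 333.966 = 1069.23.
Under uncorrelated errors the observed covariances equal the true-score covariances, so only the own-variance terms attenuate.
True-score variance = [4.2²·0.72 + 13.9²·0.75 + 22.9²·0.74] + 333.966 = 545.672 + 333.966 = 879.637.
Reliability = 879.637 / 1069.23 = 0.823.

0.823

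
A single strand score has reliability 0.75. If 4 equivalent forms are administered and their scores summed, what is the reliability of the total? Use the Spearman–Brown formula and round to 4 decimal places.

0.9231

ρ_k = kρ / (1 + (k−1)ρ) = 4·0.75 / (1 + 3·0.75) = 3.000 / 3.250 = 0.9231.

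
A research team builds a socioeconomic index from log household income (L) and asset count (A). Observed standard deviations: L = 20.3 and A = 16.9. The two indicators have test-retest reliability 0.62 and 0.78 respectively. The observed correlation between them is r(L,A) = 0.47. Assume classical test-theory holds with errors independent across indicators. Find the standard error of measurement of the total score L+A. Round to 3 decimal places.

Var(total) = 697.7 + 322.486 = 1020.19.
True-score variance = 478.272 + 322.486 = 800.757, so reliability = 0.7849.
Error variance = 1020.19 − 800.757 = 219.428; SEM = √219.428 = 14.813.

14.813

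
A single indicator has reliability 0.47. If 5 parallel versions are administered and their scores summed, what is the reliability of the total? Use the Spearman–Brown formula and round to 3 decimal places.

0.816

ρ_k = kρ / (1 + (k−1)ρ) = 5·0.47 / (1 + 4·0.47) = 2.350 / 2.880 = 0.816.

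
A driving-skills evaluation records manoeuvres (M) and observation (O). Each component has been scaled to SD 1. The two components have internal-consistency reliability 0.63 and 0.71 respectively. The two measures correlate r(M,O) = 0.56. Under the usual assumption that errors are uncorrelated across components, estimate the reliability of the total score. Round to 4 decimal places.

0.7885

Var(M+O) = 2 + 2·[0.56] = 2 + 1.12 = 3.12.
With uncorrelated errors the cross-covariances are all true-score covariance, so they carry over unchanged; only the diagonal terms shrink to ρᵢσᵢ².
True-score variance = [0.63 + 0.71] + 1.12 = 1.34 + 1.12 = 2.46.
Reliability = 2.46 / 3.12 = 0.7885.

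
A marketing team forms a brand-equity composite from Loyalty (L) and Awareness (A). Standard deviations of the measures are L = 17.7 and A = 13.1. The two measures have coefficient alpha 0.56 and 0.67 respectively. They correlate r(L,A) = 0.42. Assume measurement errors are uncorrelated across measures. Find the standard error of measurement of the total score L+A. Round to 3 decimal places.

Var(total) = 484.9 + 194.771 = 679.671.
True-score variance = 290.421 + 194.771 = 485.192, so reliability = 0.7139.
Error variance = 679.671 − 485.192 = 194.479; SEM = √194.479 = 13.946.

13.946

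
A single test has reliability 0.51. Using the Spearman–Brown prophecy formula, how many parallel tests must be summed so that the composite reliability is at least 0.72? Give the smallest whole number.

3

k ≥ ρ*(1−ρ₁)/(ρ₁(1−ρ*)) = 0.72·0.49 / (0.51·0.28) = 2.471.
Smallest integer k = 3.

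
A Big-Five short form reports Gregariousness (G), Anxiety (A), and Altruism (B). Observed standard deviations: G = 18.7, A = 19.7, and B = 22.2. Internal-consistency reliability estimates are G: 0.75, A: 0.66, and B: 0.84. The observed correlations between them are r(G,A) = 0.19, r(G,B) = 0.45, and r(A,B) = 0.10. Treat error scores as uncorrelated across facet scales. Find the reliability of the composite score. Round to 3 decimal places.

Var(G+A+B) = 18.7² + 19.7² + 22.2² + 2·[18.7·19.7·0.19 + 18.7·22.2·0.45 + 19.7·22.2·0.10] = 1230.62 + 601.082 = 1831.7.
Under uncorrelated errors the observed covariances equal the true-score covariances, so only the own-variance terms attenuate.
True-score variance = [18.7²·0.75 + 19.7²·0.66 + 22.2²·0.84] + 601.082 = 932.392 + 601.082 = 1533.47.
Reliability = 1533.47 / 1831.7 = 0.837.

0.837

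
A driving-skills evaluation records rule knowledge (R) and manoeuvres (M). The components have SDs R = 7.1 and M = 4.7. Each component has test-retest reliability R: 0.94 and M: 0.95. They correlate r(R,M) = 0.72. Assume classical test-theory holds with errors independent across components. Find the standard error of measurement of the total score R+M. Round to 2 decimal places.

Var(total) = 72.5 + 48.0528 = 120.553.
True-score variance = 68.3709 + 48.0528 = 116.424, so reliability = 0.9657.
Error variance = 120.553 − 116.424 = 4.1291; SEM = √4.1291 = 2.03.

2.03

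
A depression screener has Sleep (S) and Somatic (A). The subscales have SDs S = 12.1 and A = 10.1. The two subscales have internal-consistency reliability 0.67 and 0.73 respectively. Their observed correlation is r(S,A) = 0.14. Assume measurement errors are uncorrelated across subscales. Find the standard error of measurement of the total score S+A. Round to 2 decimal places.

8.71

Var(total) = 248.42 + 34.2188 = 282.639.
True-score variance = 172.562 + 34.2188 = 206.781, so reliability = 0.7316.
Error variance = 282.639 − 206.781 = 75.858; SEM = √75.858 = 8.71.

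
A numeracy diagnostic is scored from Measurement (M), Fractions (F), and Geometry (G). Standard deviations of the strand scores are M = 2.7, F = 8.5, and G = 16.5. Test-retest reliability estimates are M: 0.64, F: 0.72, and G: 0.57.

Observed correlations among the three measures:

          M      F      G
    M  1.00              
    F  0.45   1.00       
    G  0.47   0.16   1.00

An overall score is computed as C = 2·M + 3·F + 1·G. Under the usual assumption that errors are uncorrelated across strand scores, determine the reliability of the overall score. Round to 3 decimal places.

Var(C) = 2²·2.7² + 3²·8.5² + 16.5² + 2·[6·2.7·8.5·0.45 + 2·2.7·16.5·0.47 + 3·8.5·16.5·0.16] = 951.66 + 342.324 = 1293.98.
With uncorrelated errors the cross-covariances are all true-score covariance, so they carry over unchanged; only the diagonal terms shrink to ρᵢσᵢ².
True-score variance = [2²·2.7²·0.64 + 3²·8.5²·0.72 + 16.5²·0.57] + 342.324 = 642.025 + 342.324 = 984.349.
Reliability = 984.349 / 1293.98 = 0.761.

0.761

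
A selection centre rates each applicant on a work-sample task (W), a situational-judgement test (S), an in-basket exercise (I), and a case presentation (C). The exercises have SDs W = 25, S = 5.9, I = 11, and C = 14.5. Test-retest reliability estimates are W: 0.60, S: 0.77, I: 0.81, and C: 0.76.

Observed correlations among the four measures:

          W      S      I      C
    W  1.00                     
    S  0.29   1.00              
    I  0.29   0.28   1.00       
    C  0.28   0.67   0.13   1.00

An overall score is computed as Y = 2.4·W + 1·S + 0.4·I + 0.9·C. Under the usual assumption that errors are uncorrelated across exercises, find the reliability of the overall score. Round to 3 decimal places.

0.686

Var(Y) = 2.4²·25² + 5.9² + 0.4²·11² + 0.9²·14.5² + 2·[2.4·25·5.9·0.29 + 0.96·25·11·0.29 + 2.16·25·14.5·0.28 + 0.4·5.9·11·0.28 + 0.9·5.9·14.5·0.67 + 0.36·11·14.5·0.13] = 3824.47 + 929.56 = 4754.03.
Because errors are independent across components, Cov(Tᵢ,Tⱼ) = Cov(Xᵢ,Xⱼ); the off-diagonal part of the true-score variance is the same as above.
True-score variance = [2.4²·25²·0.60 + 5.9²·0.77 + 0.4²·11²·0.81 + 0.9²·14.5²·0.76] + 929.56 = 2331.92 + 929.56 = 3261.48.
Reliability = 3261.48 / 4754.03 = 0.686.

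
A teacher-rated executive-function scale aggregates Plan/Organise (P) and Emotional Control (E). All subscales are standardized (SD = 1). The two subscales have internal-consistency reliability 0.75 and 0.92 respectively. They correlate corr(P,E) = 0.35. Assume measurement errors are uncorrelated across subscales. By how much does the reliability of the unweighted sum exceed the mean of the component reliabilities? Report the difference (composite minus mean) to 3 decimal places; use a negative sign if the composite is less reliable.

0.043

Var(sum) = 2 + 0.7 = 2.7; true-score variance = 1.67 + 0.7 = 2.37; composite reliability = 0.8778.
Mean component reliability = 0.8350.
Difference = 0.8778 − 0.8350 = 0.043.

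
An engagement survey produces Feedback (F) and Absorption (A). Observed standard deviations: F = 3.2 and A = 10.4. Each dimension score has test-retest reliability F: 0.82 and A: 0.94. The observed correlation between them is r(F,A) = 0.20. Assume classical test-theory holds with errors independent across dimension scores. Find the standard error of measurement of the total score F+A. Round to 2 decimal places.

2.89

Var(total) = 118.4 + 13.312 = 131.712.
True-score variance = 110.067 + 13.312 = 123.379, so reliability = 0.9367.
Error variance = 131.712 − 123.379 = 8.3328; SEM = √8.3328 = 2.89.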